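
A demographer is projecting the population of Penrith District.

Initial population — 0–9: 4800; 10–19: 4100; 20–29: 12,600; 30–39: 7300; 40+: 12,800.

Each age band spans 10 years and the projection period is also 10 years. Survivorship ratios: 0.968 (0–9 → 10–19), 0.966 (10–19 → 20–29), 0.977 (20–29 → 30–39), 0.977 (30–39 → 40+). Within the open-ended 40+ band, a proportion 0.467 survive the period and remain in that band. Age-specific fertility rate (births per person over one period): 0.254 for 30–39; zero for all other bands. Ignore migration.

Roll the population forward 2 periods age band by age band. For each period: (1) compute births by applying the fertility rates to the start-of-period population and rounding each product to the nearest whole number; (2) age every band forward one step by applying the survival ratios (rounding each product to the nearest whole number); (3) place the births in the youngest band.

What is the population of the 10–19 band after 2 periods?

1795

Let band 1 be 0–9 through band 5 = 40+.
After projecting period 1:
Births: 7300 × 0.254 = 1854
Band 2: 4800 × 0.968 = 4646
Band 3: 4100 × 0.966 = 3961
Band 4: 12600 × 0.977 = 12310
Band 5: 7300 × 0.977 + 12800 × 0.467 = 7132 + 5978 = 13110
Giving 1854 / 4646 / 3961 / 12310 / 13110.
After projecting period 2:
Births: 12310 × 0.254 = 3127
Band 2: 1854 × 0.968 = 1795
Band 3: 4646 × 0.966 = 4488
Band 4: 3961 × 0.977 = 3870
Band 5: 12310 × 0.977 + 13110 × 0.467 = 12027 + 6122 = 18149
Giving 3127 / 1795 / 4488 / 3870 / 18149.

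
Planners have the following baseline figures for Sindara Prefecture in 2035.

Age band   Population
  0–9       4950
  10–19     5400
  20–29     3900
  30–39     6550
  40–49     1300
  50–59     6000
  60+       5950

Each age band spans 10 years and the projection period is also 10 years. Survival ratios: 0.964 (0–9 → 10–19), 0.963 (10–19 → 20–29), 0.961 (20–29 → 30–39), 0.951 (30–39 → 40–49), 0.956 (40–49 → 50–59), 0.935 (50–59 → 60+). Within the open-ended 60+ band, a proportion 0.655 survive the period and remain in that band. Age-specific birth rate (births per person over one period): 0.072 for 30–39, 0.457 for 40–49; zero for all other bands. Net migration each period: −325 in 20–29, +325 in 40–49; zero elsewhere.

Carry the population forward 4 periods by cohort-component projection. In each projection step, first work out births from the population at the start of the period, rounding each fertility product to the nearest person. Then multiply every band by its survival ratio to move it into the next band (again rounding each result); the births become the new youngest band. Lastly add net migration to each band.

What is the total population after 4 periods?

Let group 1 be 0–9 through group 7 = 60+.
Period 1:
Births: 6550 * 0.072 = 472 ; 1300 * 0.457 = 594 → total 1066
Group 2: 4950 * 0.964 = 4772
Group 3: 5400 * 0.963 = 5200
Group 4: 3900 * 0.961 = 3748
Group 5: 6550 * 0.951 = 6229
Group 6: 1300 * 0.956 = 1243
Group 7: 6000 * 0.935 + 5950 * 0.655 = 5610 + 3897 = 9507
Net migration: Group 3 − 325 → 4875; Group 5 + 325 → 6554
→ [1066, 4772, 4875, 3748, 6554, 1243, 9507]
Period 2:
Births: 3748 * 0.072 = 270 ; 6554 * 0.457 = 2995 → total 3265
Group 2: 1066 * 0.964 = 1028
Group 3: 4772 * 0.963 = 4595
Group 4: 4875 * 0.961 = 4685
Group 5: 3748 * 0.951 = 3564
Group 6: 6554 * 0.956 = 6266
Group 7: 1243 * 0.935 + 9507 * 0.655 = 1162 + 6227 = 7389
Net migration: Group 3 − 325 → 4270; Group 5 + 325 → 3889
→ [3265, 1028, 4270, 4685, 3889, 6266, 7389]
Period 3:
Births: 4685 * 0.072 = 337 ; 3889 * 0.457 = 1777 → total 2114
Group 2: 3265 * 0.964 = 3147
Group 3: 1028 * 0.963 = 990
Group 4: 4270 * 0.961 = 4103
Group 5: 4685 * 0.951 = 4455
Group 6: 3889 * 0.956 = 3718
Group 7: 6266 * 0.935 + 7389 * 0.655 = 5859 + 4840 = 10699
Net migration: Group 3 − 325 → 665; Group 5 + 325 → 4780
→ [2114, 3147, 665, 4103, 4780, 3718, 10699]
Period 4:
Births: 4103 * 0.072 = 295 ; 4780 * 0.457 = 2184 → total 2479
Group 2: 2114 * 0.964 = 2038
Group 3: 3147 * 0.963 = 3031
Group 4: 665 * 0.961 = 639
Group 5: 4103 * 0.951 = 3902
Group 6: 4780 * 0.956 = 4570
Group 7: 3718 * 0.935 + 10699 * 0.655 = 3476 + 7008 = 10484
Net migration: Group 3 − 325 → 2706; Group 5 + 325 → 4227
→ [2479, 2038, 2706, 639, 4227, 4570, 10484]
Total after period 4: 2479 + 2038 + 2706 + 639 + 4227 + 4570 + 10484 = 27143

27143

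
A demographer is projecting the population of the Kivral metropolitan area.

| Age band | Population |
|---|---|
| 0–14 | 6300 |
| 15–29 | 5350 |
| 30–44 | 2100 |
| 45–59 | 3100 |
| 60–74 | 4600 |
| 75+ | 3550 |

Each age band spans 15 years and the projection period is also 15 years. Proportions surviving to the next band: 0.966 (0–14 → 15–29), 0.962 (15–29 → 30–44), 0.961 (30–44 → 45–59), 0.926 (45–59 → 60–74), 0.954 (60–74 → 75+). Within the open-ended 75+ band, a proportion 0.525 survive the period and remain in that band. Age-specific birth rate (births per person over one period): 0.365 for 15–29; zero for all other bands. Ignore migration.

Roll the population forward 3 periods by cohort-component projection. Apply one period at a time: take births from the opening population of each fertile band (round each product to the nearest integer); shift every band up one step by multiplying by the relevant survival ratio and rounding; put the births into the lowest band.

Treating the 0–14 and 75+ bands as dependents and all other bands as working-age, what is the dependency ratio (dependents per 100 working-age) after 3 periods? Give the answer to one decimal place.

After projecting period 1:
Births: 5350 × 0.365 = 1953
15–29: 6300 × 0.966 = 6086
30–44: 5350 × 0.962 = 5147
45–59: 2100 × 0.961 = 2018
60–74: 3100 × 0.926 = 2871
75+: 4600 × 0.954 + 3550 × 0.525 = 4388 + 1864 = 6252
Population now: 0–14=1953, 15–29=6086, 30–44=5147, 45–59=2018, 60–74=2871, 75+=6252
After projecting period 2:
Births: 6086 × 0.365 = 2221
15–29: 1953 × 0.966 = 1887
30–44: 6086 × 0.962 = 5855
45–59: 5147 × 0.961 = 4946
60–74: 2018 × 0.926 = 1869
75+: 2871 × 0.954 + 6252 × 0.525 = 2739 + 3282 = 6021
Population now: 0–14=2221, 15–29=1887, 30–44=5855, 45–59=4946, 60–74=1869, 75+=6021
After projecting period 3:
Births: 1887 × 0.365 = 689
15–29: 2221 × 0.966 = 2145
30–44: 1887 × 0.962 = 1815
45–59: 5855 × 0.961 = 5627
60–74: 4946 × 0.926 = 4580
75+: 1869 × 0.954 + 6021 × 0.525 = 1783 + 3161 = 4944
Population now: 0–14=689, 15–29=2145, 30–44=1815, 45–59=5627, 60–74=4580, 75+=4944
Dependents (band 0–14 + band 75+) = 689 + 4944 = 5633; working-age = 14167; ratio = 5633/14167 × 100 = 39.8

39.8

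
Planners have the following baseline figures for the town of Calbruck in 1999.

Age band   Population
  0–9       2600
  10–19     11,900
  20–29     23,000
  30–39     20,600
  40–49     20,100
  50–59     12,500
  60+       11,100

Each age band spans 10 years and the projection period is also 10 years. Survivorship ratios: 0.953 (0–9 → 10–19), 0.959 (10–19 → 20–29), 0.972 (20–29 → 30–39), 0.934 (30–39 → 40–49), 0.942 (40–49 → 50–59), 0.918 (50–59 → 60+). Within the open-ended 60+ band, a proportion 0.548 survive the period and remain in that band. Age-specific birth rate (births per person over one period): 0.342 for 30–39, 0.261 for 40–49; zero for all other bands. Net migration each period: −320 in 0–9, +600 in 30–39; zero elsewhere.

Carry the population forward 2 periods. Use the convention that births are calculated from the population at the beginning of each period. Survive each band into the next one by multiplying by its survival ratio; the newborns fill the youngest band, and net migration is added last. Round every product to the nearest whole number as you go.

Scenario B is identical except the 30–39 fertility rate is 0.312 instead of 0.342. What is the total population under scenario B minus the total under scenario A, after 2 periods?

Numbering the groups 1..7 from youngest to oldest:
Period 1.
Births: 20600 × 0.342 = 7045  |  20100 × 0.261 = 5246 → total 12291
Group 2: 2600 × 0.953 = 2478
Group 3: 11900 × 0.959 = 11412
Group 4: 23000 × 0.972 = 22356
Group 5: 20600 × 0.934 = 19240
Group 6: 20100 × 0.942 = 18934
Group 7: 12500 × 0.918 + 11100 × 0.548 = 11475 + 6083 = 17558
Net migration: Group 1 − 320 → 11971; Group 4 + 600 → 22956
End of period: [11971, 2478, 11412, 22956, 19240, 18934, 17558]
Period 2.
Births: 22956 × 0.342 = 7851  |  19240 × 0.261 = 5022 → total 12873
Group 2: 11971 × 0.953 = 11408
Group 3: 2478 × 0.959 = 2376
Group 4: 11412 × 0.972 = 11092
Group 5: 22956 × 0.934 = 21441
Group 6: 19240 × 0.942 = 18124
Group 7: 18934 × 0.918 + 17558 × 0.548 = 17381 + 9622 = 27003
Net migration: Group 1 − 320 → 12553; Group 4 + 600 → 11692
End of period: [12553, 11408, 2376, 11692, 21441, 18124, 27003]
Scenario A total after 2 periods: 104597
Scenario B projection —
Period 1.
Births: 20600 × 0.312 = 6427  |  20100 × 0.261 = 5246 → total 11673
Group 2: 2600 × 0.953 = 2478
Group 3: 11900 × 0.959 = 11412
Group 4: 23000 × 0.972 = 22356
Group 5: 20600 × 0.934 = 19240
Group 6: 20100 × 0.942 = 18934
Group 7: 12500 × 0.918 + 11100 × 0.548 = 11475 + 6083 = 17558
Net migration: Group 1 − 320 → 11353; Group 4 + 600 → 22956
End of period: [11353, 2478, 11412, 22956, 19240, 18934, 17558]
Period 2.
Births: 22956 × 0.312 = 7162  |  19240 × 0.261 = 5022 → total 12184
Group 2: 11353 × 0.953 = 10819
Group 3: 2478 × 0.959 = 2376
Group 4: 11412 × 0.972 = 11092
Group 5: 22956 × 0.934 = 21441
Group 6: 19240 × 0.942 = 18124
Group 7: 18934 × 0.918 + 17558 × 0.548 = 17381 + 9622 = 27003
Net migration: Group 1 − 320 → 11864; Group 4 + 600 → 11692
End of period: [11864, 10819, 2376, 11692, 21441, 18124, 27003]
Scenario B total after 2 periods: 103319
Difference B − A = 103319 − 104597 = -1278

-1278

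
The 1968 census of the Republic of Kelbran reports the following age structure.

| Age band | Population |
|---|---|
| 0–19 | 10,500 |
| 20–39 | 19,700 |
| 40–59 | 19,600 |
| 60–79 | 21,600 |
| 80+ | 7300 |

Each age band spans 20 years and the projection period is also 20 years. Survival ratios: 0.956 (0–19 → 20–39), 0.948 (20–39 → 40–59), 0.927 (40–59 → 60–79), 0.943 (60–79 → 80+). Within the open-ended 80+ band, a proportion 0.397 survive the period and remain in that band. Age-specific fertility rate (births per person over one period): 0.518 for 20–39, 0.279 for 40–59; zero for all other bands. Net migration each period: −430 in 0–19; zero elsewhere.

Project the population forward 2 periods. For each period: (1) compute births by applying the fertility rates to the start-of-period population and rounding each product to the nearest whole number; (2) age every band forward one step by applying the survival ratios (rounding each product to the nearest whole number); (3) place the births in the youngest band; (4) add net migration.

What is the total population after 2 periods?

Let band 1 be 0–19 through band 5 = 80+.
Period 1.
Births: 19700 × 0.518 = 10205, 19600 × 0.279 = 5468 → 15673
Band 2: 10500 × 0.956 = 10038
Band 3: 19700 × 0.948 = 18676
Band 4: 19600 × 0.927 = 18169
Band 5: 21600 × 0.943 + 7300 × 0.397 = 20369 + 2898 = 23267
Net migration: Band 1 − 430 → 15243
End of period: [15243, 10038, 18676, 18169, 23267]
Period 2.
Births: 10038 × 0.518 = 5200, 18676 × 0.279 = 5211 → 10411
Band 2: 15243 × 0.956 = 14572
Band 3: 10038 × 0.948 = 9516
Band 4: 18676 × 0.927 = 17313
Band 5: 18169 × 0.943 + 23267 × 0.397 = 17133 + 9237 = 26370
Net migration: Band 1 − 430 → 9981
End of period: [9981, 14572, 9516, 17313, 26370]
Total after period 2: 9981 + 14572 + 9516 + 17313 + 26370 = 77752

77752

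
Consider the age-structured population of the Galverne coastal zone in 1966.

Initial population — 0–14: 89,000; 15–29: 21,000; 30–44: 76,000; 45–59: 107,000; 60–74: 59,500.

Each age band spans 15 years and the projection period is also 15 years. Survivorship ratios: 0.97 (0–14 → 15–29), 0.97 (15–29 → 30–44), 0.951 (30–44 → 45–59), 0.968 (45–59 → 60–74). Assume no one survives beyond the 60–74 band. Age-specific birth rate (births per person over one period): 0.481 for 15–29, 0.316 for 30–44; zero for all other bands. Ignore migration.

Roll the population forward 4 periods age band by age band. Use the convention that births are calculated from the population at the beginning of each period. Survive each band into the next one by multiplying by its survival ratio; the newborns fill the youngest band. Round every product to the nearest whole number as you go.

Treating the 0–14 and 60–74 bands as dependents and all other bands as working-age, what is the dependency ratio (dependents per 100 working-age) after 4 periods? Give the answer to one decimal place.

[period 1]
Births: 21000 × 0.481 = 10101  |  76000 × 0.316 = 24016 → 34117
15–29: 89000 × 0.97 = 86330
30–44: 21000 × 0.97 = 20370
45–59: 76000 × 0.951 = 72276
60–74: 107000 × 0.968 = 103576
Giving 34117 / 86330 / 20370 / 72276 / 103576.
[period 2]
Births: 86330 × 0.481 = 41525  |  20370 × 0.316 = 6437 → 47962
15–29: 34117 × 0.97 = 33093
30–44: 86330 × 0.97 = 83740
45–59: 20370 × 0.951 = 19372
60–74: 72276 × 0.968 = 69963
Giving 47962 / 33093 / 83740 / 19372 / 69963.
[period 3]
Births: 33093 × 0.481 = 15918  |  83740 × 0.316 = 26462 → 42380
15–29: 47962 × 0.97 = 46523
30–44: 33093 × 0.97 = 32100
45–59: 83740 × 0.951 = 79637
60–74: 19372 × 0.968 = 18752
Giving 42380 / 46523 / 32100 / 79637 / 18752.
[period 4]
Births: 46523 × 0.481 = 22378  |  32100 × 0.316 = 10144 → 32522
15–29: 42380 × 0.97 = 41109
30–44: 46523 × 0.97 = 45127
45–59: 32100 × 0.951 = 30527
60–74: 79637 × 0.968 = 77089
Giving 32522 / 41109 / 45127 / 30527 / 77089.
Dependents (band 0–14 + band 60–74) = 32522 + 77089 = 109611; working-age = 116763; ratio = 109611/116763 × 100 = 93.9

93.9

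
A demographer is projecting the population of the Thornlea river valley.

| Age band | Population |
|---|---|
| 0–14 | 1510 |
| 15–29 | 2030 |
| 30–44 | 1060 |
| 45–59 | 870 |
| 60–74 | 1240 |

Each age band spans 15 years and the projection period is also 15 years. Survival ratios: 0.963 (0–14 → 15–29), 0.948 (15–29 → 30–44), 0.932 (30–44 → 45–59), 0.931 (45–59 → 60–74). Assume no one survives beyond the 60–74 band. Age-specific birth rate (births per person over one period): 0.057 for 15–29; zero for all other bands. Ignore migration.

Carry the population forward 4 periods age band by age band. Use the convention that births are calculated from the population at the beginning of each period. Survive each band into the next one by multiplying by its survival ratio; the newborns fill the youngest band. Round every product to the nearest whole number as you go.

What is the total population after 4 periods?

1381

Numbering the groups 1..5 from youngest to oldest:
Period 1.
Births: 2030 × 0.057 = 116
Group 2: 1510 × 0.963 = 1454
Group 3: 2030 × 0.948 = 1924
Group 4: 1060 × 0.932 = 988
Group 5: 870 × 0.931 = 810
End of period: [116, 1454, 1924, 988, 810]
Period 2.
Births: 1454 × 0.057 = 83
Group 2: 116 × 0.963 = 112
Group 3: 1454 × 0.948 = 1378
Group 4: 1924 × 0.932 = 1793
Group 5: 988 × 0.931 = 920
End of period: [83, 112, 1378, 1793, 920]
Period 3.
Births: 112 × 0.057 = 6
Group 2: 83 × 0.963 = 80
Group 3: 112 × 0.948 = 106
Group 4: 1378 × 0.932 = 1284
Group 5: 1793 × 0.931 = 1669
End of period: [6, 80, 106, 1284, 1669]
Period 4.
Births: 80 × 0.057 = 5
Group 2: 6 × 0.963 = 6
Group 3: 80 × 0.948 = 76
Group 4: 106 × 0.932 = 99
Group 5: 1284 × 0.931 = 1195
End of period: [5, 6, 76, 99, 1195]
Total after period 4: 5 + 6 + 76 + 99 + 1195 = 1381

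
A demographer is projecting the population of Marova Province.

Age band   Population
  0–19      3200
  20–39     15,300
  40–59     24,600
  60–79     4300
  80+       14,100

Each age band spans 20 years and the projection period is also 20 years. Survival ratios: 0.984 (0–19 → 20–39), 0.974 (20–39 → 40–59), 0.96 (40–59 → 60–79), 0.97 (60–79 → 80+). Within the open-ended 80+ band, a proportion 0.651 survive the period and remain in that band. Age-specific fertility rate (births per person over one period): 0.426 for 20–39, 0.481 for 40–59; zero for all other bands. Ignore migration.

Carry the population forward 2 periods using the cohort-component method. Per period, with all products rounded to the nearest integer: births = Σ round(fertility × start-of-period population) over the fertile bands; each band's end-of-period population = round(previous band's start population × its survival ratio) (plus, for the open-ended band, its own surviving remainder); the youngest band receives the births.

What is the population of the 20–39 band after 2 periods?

[period 1]
Births: 15300 × 0.426 = 6518, 24600 × 0.481 = 11833 ⇒ total 18351
20–39: 3200 × 0.984 = 3149
40–59: 15300 × 0.974 = 14902
60–79: 24600 × 0.96 = 23616
80+: 4300 × 0.97 + 14100 × 0.651 = 4171 + 9179 = 13350
End of period: [18351, 3149, 14902, 23616, 13350]
[period 2]
Births: 3149 × 0.426 = 1341, 14902 × 0.481 = 7168 ⇒ total 8509
20–39: 18351 × 0.984 = 18057
40–59: 3149 × 0.974 = 3067
60–79: 14902 × 0.96 = 14306
80+: 23616 × 0.97 + 13350 × 0.651 = 22908 + 8691 = 31599
End of period: [8509, 18057, 3067, 14306, 31599]

18057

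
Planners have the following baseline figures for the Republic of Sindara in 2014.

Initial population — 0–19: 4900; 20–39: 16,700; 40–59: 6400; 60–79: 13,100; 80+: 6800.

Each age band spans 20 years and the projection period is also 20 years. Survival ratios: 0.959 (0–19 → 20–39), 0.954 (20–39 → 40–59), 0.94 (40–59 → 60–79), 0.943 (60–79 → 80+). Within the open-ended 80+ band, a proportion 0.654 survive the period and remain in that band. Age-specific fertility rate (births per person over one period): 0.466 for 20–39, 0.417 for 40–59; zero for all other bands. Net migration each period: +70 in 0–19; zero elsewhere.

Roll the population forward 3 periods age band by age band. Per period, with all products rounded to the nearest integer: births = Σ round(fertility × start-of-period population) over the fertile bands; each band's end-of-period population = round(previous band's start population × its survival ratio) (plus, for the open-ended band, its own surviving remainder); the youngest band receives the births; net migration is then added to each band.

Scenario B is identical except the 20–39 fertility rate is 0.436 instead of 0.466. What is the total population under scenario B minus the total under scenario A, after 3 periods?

Numbering the bands 1..5 from youngest to oldest:
[period 1]
Births: 16700 × 0.466 = 7782, 6400 × 0.417 = 2669 → 10451
Band 2: 4900 × 0.959 = 4699
Band 3: 16700 × 0.954 = 15932
Band 4: 6400 × 0.94 = 6016
Band 5: 13100 × 0.943 + 6800 × 0.654 = 12353 + 4447 = 16800
Net migration: Band 1 + 70 → 10521
Population now: 0–19=10521, 20–39=4699, 40–59=15932, 60–79=6016, 80+=16800
[period 2]
Births: 4699 × 0.466 = 2190, 15932 × 0.417 = 6644 → 8834
Band 2: 10521 × 0.959 = 10090
Band 3: 4699 × 0.954 = 4483
Band 4: 15932 × 0.94 = 14976
Band 5: 6016 × 0.943 + 16800 × 0.654 = 5673 + 10987 = 16660
Net migration: Band 1 + 70 → 8904
Population now: 0–19=8904, 20–39=10090, 40–59=4483, 60–79=14976, 80+=16660
[period 3]
Births: 10090 × 0.466 = 4702, 4483 × 0.417 = 1869 → 6571
Band 2: 8904 × 0.959 = 8539
Band 3: 10090 × 0.954 = 9626
Band 4: 4483 × 0.94 = 4214
Band 5: 14976 × 0.943 + 16660 × 0.654 = 14122 + 10896 = 25018
Net migration: Band 1 + 70 → 6641
Population now: 0–19=6641, 20–39=8539, 40–59=9626, 60–79=4214, 80+=25018
Scenario A total after 3 periods: 54038
Scenario B projection —
[period 1]
Births: 16700 × 0.436 = 7281, 6400 × 0.417 = 2669 → 9950
Band 2: 4900 × 0.959 = 4699
Band 3: 16700 × 0.954 = 15932
Band 4: 6400 × 0.94 = 6016
Band 5: 13100 × 0.943 + 6800 × 0.654 = 12353 + 4447 = 16800
Net migration: Band 1 + 70 → 10020
Population now: 0–19=10020, 20–39=4699, 40–59=15932, 60–79=6016, 80+=16800
[period 2]
Births: 4699 × 0.436 = 2049, 15932 × 0.417 = 6644 → 8693
Band 2: 10020 × 0.959 = 9609
Band 3: 4699 × 0.954 = 4483
Band 4: 15932 × 0.94 = 14976
Band 5: 6016 × 0.943 + 16800 × 0.654 = 5673 + 10987 = 16660
Net migration: Band 1 + 70 → 8763
Population now: 0–19=8763, 20–39=9609, 40–59=4483, 60–79=14976, 80+=16660
[period 3]
Births: 9609 × 0.436 = 4190, 4483 × 0.417 = 1869 → 6059
Band 2: 8763 × 0.959 = 8404
Band 3: 9609 × 0.954 = 9167
Band 4: 4483 × 0.94 = 4214
Band 5: 14976 × 0.943 + 16660 × 0.654 = 14122 + 10896 = 25018
Net migration: Band 1 + 70 → 6129
Population now: 0–19=6129, 20–39=8404, 40–59=9167, 60–79=4214, 80+=25018
Scenario B total after 3 periods: 52932
Difference B − A = 52932 − 54038 = -1106

-1106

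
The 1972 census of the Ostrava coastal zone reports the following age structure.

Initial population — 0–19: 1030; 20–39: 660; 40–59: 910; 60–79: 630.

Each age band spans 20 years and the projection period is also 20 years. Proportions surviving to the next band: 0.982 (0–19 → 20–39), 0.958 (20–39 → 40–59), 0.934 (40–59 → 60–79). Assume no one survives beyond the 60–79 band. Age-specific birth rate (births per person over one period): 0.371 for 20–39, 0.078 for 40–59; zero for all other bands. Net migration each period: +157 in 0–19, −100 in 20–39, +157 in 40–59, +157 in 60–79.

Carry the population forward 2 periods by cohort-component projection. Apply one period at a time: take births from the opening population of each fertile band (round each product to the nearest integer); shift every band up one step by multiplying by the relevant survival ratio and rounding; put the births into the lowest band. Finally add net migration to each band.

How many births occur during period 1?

316

[period 1]
Births: 660 * 0.371 = 245, 910 * 0.078 = 71 → total 316
20–39: 1030 * 0.982 = 1011
40–59: 660 * 0.958 = 632
60–79: 910 * 0.934 = 850
Net migration: 0–19 + 157 → 473; 20–39 − 100 → 911; 40–59 + 157 → 789; 60–79 + 157 → 1007
End of period: [473, 911, 789, 1007]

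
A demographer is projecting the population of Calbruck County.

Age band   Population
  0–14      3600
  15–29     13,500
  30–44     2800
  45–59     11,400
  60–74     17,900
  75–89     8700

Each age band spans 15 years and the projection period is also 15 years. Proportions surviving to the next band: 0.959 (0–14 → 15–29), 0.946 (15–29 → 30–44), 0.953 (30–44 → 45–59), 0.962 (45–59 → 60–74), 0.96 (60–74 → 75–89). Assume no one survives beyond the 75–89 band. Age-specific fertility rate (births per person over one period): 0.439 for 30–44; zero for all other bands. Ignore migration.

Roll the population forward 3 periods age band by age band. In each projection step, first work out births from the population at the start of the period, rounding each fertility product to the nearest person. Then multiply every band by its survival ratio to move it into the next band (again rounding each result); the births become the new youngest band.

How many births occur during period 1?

1229

Let group 1 be 0–14 through group 6 = 75–89.
After projecting period 1:
Births: 2800 × 0.439 = 1229
Group 2: 3600 × 0.959 = 3452
Group 3: 13500 × 0.946 = 12771
Group 4: 2800 × 0.953 = 2668
Group 5: 11400 × 0.962 = 10967
Group 6: 17900 × 0.96 = 17184
Giving 1229 / 3452 / 12771 / 2668 / 10967 / 17184.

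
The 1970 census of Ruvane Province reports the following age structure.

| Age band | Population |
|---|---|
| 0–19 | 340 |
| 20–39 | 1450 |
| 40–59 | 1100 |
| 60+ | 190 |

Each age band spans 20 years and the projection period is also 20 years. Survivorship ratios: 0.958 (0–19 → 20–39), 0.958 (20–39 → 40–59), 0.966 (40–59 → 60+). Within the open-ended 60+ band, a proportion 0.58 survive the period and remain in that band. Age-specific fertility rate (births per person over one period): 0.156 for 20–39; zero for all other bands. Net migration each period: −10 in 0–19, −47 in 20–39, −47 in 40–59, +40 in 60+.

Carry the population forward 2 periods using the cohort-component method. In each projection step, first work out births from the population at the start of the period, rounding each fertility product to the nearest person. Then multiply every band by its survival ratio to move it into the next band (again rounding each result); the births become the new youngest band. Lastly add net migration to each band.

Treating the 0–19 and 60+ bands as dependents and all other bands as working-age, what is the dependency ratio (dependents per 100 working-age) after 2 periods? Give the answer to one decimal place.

545.8

(Groups numbered youngest = 1 to oldest = 4.)
— Period 1 —
Births: 1450 × 0.156 = 226
Group 2: 340 × 0.958 = 326
Group 3: 1450 × 0.958 = 1389
Group 4: 1100 × 0.966 + 190 × 0.58 = 1063 + 110 = 1173
Net migration: Group 1 − 10 → 216; Group 2 − 47 → 279; Group 3 − 47 → 1342; Group 4 + 40 → 1213
Giving 216 / 279 / 1342 / 1213.
— Period 2 —
Births: 279 × 0.156 = 44
Group 2: 216 × 0.958 = 207
Group 3: 279 × 0.958 = 267
Group 4: 1342 × 0.966 + 1213 × 0.58 = 1296 + 704 = 2000
Net migration: Group 1 − 10 → 34; Group 2 − 47 → 160; Group 3 − 47 → 220; Group 4 + 40 → 2040
Giving 34 / 160 / 220 / 2040.
Dependents (band 0–19 + band 60+) = 34 + 2040 = 2074; working-age = 380; ratio = 2074/380 × 100 = 545.8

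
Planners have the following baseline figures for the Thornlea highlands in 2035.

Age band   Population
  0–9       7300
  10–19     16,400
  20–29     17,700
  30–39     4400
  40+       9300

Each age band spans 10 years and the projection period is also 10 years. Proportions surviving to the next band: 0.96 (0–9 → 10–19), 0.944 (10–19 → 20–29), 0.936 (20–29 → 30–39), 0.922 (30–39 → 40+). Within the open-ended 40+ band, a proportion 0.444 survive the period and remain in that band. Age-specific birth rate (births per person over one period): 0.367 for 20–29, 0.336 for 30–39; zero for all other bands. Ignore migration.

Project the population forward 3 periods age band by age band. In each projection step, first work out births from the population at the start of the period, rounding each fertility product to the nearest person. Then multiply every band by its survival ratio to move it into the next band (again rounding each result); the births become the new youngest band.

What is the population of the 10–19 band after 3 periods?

10799

After projecting period 1:
Births: 17700 * 0.367 = 6496 ; 4400 * 0.336 = 1478 → total 7974
10–19: 7300 * 0.96 = 7008
20–29: 16400 * 0.944 = 15482
30–39: 17700 * 0.936 = 16567
40+: 4400 * 0.922 + 9300 * 0.444 = 4057 + 4129 = 8186
Population now: 0–9=7974, 10–19=7008, 20–29=15482, 30–39=16567, 40+=8186
After projecting period 2:
Births: 15482 * 0.367 = 5682 ; 16567 * 0.336 = 5567 → total 11249
10–19: 7974 * 0.96 = 7655
20–29: 7008 * 0.944 = 6616
30–39: 15482 * 0.936 = 14491
40+: 16567 * 0.922 + 8186 * 0.444 = 15275 + 3635 = 18910
Population now: 0–9=11249, 10–19=7655, 20–29=6616, 30–39=14491, 40+=18910
After projecting period 3:
Births: 6616 * 0.367 = 2428 ; 14491 * 0.336 = 4869 → total 7297
10–19: 11249 * 0.96 = 10799
20–29: 7655 * 0.944 = 7226
30–39: 6616 * 0.936 = 6193
40+: 14491 * 0.922 + 18910 * 0.444 = 13361 + 8396 = 21757
Population now: 0–9=7297, 10–19=10799, 20–29=7226, 30–39=6193, 40+=21757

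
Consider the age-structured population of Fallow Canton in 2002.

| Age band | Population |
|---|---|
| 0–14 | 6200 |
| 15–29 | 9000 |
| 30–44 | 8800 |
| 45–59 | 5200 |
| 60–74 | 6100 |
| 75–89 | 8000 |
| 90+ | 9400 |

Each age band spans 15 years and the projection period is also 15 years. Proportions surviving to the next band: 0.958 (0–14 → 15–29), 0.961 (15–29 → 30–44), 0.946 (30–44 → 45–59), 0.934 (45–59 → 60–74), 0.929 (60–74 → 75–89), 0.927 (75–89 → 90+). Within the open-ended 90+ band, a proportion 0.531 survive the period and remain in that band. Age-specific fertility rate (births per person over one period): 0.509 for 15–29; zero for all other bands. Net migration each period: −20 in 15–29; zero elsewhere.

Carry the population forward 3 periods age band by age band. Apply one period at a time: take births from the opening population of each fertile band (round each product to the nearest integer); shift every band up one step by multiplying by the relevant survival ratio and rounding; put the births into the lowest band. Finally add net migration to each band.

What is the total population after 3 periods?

After projecting period 1:
Births: 9000 × 0.509 = 4581
15–29: 6200 × 0.958 = 5940
30–44: 9000 × 0.961 = 8649
45–59: 8800 × 0.946 = 8325
60–74: 5200 × 0.934 = 4857
75–89: 6100 × 0.929 = 5667
90+: 8000 × 0.927 + 9400 × 0.531 = 7416 + 4991 = 12407
Net migration: 15–29 − 20 → 5920
→ [4581, 5920, 8649, 8325, 4857, 5667, 12407]
After projecting period 2:
Births: 5920 × 0.509 = 3013
15–29: 4581 × 0.958 = 4389
30–44: 5920 × 0.961 = 5689
45–59: 8649 × 0.946 = 8182
60–74: 8325 × 0.934 = 7776
75–89: 4857 × 0.929 = 4512
90+: 5667 × 0.927 + 12407 × 0.531 = 5253 + 6588 = 11841
Net migration: 15–29 − 20 → 4369
→ [3013, 4369, 5689, 8182, 7776, 4512, 11841]
After projecting period 3:
Births: 4369 × 0.509 = 2224
15–29: 3013 × 0.958 = 2886
30–44: 4369 × 0.961 = 4199
45–59: 5689 × 0.946 = 5382
60–74: 8182 × 0.934 = 7642
75–89: 7776 × 0.929 = 7224
90+: 4512 × 0.927 + 11841 × 0.531 = 4183 + 6288 = 10471
Net migration: 15–29 − 20 → 2866
→ [2224, 2866, 4199, 5382, 7642, 7224, 10471]
Total after period 3: 2224 + 2866 + 4199 + 5382 + 7642 + 7224 + 10471 = 40008

40008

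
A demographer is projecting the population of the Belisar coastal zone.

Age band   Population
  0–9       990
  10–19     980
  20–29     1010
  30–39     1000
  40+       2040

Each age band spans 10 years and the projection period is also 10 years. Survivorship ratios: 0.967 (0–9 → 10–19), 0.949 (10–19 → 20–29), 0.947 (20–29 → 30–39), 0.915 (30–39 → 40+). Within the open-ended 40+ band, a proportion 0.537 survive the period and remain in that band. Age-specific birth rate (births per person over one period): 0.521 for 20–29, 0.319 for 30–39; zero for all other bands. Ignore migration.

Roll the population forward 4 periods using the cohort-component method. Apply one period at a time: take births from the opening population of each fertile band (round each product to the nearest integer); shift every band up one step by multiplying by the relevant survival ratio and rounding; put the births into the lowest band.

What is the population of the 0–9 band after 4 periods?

Call the groups 1 to 5, youngest first.
[period 1]
Births: 1010 × 0.521 = 526 ; 1000 × 0.319 = 319 ⇒ total 845
Group 2: 990 × 0.967 = 957
Group 3: 980 × 0.949 = 930
Group 4: 1010 × 0.947 = 956
Group 5: 1000 × 0.915 + 2040 × 0.537 = 915 + 1095 = 2010
Giving 845 / 957 / 930 / 956 / 2010.
[period 2]
Births: 930 × 0.521 = 485 ; 956 × 0.319 = 305 ⇒ total 790
Group 2: 845 × 0.967 = 817
Group 3: 957 × 0.949 = 908
Group 4: 930 × 0.947 = 881
Group 5: 956 × 0.915 + 2010 × 0.537 = 875 + 1079 = 1954
Giving 790 / 817 / 908 / 881 / 1954.
[period 3]
Births: 908 × 0.521 = 473 ; 881 × 0.319 = 281 ⇒ total 754
Group 2: 790 × 0.967 = 764
Group 3: 817 × 0.949 = 775
Group 4: 908 × 0.947 = 860
Group 5: 881 × 0.915 + 1954 × 0.537 = 806 + 1049 = 1855
Giving 754 / 764 / 775 / 860 / 1855.
[period 4]
Births: 775 × 0.521 = 404 ; 860 × 0.319 = 274 ⇒ total 678
Group 2: 754 × 0.967 = 729
Group 3: 764 × 0.949 = 725
Group 4: 775 × 0.947 = 734
Group 5: 860 × 0.915 + 1855 × 0.537 = 787 + 996 = 1783
Giving 678 / 729 / 725 / 734 / 1783.

678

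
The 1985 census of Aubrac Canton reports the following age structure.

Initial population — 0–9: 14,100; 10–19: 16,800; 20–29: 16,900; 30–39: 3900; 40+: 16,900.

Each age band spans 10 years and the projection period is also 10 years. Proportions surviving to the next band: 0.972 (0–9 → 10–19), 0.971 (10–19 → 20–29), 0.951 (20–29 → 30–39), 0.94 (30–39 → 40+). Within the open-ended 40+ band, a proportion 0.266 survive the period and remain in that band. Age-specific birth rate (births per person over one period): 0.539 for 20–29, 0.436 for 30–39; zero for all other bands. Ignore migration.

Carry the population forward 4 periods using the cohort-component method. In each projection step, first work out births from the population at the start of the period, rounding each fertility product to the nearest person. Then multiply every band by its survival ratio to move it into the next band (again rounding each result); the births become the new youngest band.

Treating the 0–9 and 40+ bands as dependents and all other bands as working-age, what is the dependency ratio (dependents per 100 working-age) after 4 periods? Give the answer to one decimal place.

(Groups numbered youngest = 1 to oldest = 5.)
— Period 1 —
Births: 16900 * 0.539 = 9109, 3900 * 0.436 = 1700 → 10809
Group 2: 14100 * 0.972 = 13705
Group 3: 16800 * 0.971 = 16313
Group 4: 16900 * 0.951 = 16072
Group 5: 3900 * 0.94 + 16900 * 0.266 = 3666 + 4495 = 8161
→ [10809, 13705, 16313, 16072, 8161]
— Period 2 —
Births: 16313 * 0.539 = 8793, 16072 * 0.436 = 7007 → 15800
Group 2: 10809 * 0.972 = 10506
Group 3: 13705 * 0.971 = 13308
Group 4: 16313 * 0.951 = 15514
Group 5: 16072 * 0.94 + 8161 * 0.266 = 15108 + 2171 = 17279
→ [15800, 10506, 13308, 15514, 17279]
— Period 3 —
Births: 13308 * 0.539 = 7173, 15514 * 0.436 = 6764 → 13937
Group 2: 15800 * 0.972 = 15358
Group 3: 10506 * 0.971 = 10201
Group 4: 13308 * 0.951 = 12656
Group 5: 15514 * 0.94 + 17279 * 0.266 = 14583 + 4596 = 19179
→ [13937, 15358, 10201, 12656, 19179]
— Period 4 —
Births: 10201 * 0.539 = 5498, 12656 * 0.436 = 5518 → 11016
Group 2: 13937 * 0.972 = 13547
Group 3: 15358 * 0.971 = 14913
Group 4: 10201 * 0.951 = 9701
Group 5: 12656 * 0.94 + 19179 * 0.266 = 11897 + 5102 = 16999
→ [11016, 13547, 14913, 9701, 16999]
Dependents (band 0–9 + band 40+) = 11016 + 16999 = 28015; working-age = 38161; ratio = 28015/38161 × 100 = 73.4

73.4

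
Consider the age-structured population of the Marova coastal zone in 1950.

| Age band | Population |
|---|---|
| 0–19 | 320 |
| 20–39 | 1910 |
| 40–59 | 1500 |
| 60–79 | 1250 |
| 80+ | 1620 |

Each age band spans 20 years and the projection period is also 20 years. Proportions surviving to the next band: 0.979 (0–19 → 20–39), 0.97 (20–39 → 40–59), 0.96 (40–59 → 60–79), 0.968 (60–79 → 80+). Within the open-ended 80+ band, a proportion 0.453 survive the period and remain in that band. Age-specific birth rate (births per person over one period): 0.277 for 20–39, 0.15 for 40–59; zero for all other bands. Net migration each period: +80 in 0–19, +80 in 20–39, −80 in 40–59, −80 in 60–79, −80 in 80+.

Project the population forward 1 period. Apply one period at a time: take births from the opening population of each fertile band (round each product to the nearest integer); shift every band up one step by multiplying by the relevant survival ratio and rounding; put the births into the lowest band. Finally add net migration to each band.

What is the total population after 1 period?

6224

Period 1.
Births: 1910 * 0.277 = 529 ; 1500 * 0.15 = 225 ⇒ total 754
20–39: 320 * 0.979 = 313
40–59: 1910 * 0.97 = 1853
60–79: 1500 * 0.96 = 1440
80+: 1250 * 0.968 + 1620 * 0.453 = 1210 + 734 = 1944
Net migration: 0–19 + 80 → 834; 20–39 + 80 → 393; 40–59 − 80 → 1773; 60–79 − 80 → 1360; 80+ − 80 → 1864
Giving 834 / 393 / 1773 / 1360 / 1864.
Total after period 1: 834 + 393 + 1773 + 1360 + 1864 = 6224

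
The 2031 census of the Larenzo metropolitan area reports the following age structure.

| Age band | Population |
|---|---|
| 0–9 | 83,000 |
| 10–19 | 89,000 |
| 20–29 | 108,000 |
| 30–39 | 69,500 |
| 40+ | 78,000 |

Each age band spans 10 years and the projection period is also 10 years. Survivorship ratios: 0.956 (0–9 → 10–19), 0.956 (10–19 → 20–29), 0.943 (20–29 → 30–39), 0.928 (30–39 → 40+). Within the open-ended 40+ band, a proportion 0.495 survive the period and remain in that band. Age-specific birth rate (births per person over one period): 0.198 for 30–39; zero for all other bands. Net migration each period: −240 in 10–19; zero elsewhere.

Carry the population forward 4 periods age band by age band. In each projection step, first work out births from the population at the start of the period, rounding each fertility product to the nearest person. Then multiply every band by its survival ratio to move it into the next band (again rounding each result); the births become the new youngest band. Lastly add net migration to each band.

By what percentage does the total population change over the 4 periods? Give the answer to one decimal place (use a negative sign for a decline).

(Groups numbered youngest = 1 to oldest = 5.)
— Period 1 —
Births: 69500 × 0.198 = 13761
Group 2: 83000 × 0.956 = 79348
Group 3: 89000 × 0.956 = 85084
Group 4: 108000 × 0.943 = 101844
Group 5: 69500 × 0.928 + 78000 × 0.495 = 64496 + 38610 = 103106
Net migration: Group 2 − 240 → 79108
End of period: [13761, 79108, 85084, 101844, 103106]
— Period 2 —
Births: 101844 × 0.198 = 20165
Group 2: 13761 × 0.956 = 13156
Group 3: 79108 × 0.956 = 75627
Group 4: 85084 × 0.943 = 80234
Group 5: 101844 × 0.928 + 103106 × 0.495 = 94511 + 51037 = 145548
Net migration: Group 2 − 240 → 12916
End of period: [20165, 12916, 75627, 80234, 145548]
— Period 3 —
Births: 80234 × 0.198 = 15886
Group 2: 20165 × 0.956 = 19278
Group 3: 12916 × 0.956 = 12348
Group 4: 75627 × 0.943 = 71316
Group 5: 80234 × 0.928 + 145548 × 0.495 = 74457 + 72046 = 146503
Net migration: Group 2 − 240 → 19038
End of period: [15886, 19038, 12348, 71316, 146503]
— Period 4 —
Births: 71316 × 0.198 = 14121
Group 2: 15886 × 0.956 = 15187
Group 3: 19038 × 0.956 = 18200
Group 4: 12348 × 0.943 = 11644
Group 5: 71316 × 0.928 + 146503 × 0.495 = 66181 + 72519 = 138700
Net migration: Group 2 − 240 → 14947
End of period: [14121, 14947, 18200, 11644, 138700]
Total: 427500 → 197612; change = -229888; percentage change = -53.8%

-53.8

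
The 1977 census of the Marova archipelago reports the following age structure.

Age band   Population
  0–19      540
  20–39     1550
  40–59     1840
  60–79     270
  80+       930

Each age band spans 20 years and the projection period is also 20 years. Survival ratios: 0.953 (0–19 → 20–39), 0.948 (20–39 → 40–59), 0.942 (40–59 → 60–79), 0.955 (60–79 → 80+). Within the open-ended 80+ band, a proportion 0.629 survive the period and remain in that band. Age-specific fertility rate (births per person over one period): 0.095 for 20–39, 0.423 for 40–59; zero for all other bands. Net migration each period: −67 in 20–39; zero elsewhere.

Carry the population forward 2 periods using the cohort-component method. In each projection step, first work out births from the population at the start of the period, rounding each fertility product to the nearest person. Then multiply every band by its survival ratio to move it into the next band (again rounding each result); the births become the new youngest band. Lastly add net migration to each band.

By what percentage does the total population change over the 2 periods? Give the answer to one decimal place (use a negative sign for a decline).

6.7

(Groups numbered youngest = 1 to oldest = 5.)
After projecting period 1:
Births: 1550 × 0.095 = 147  |  1840 × 0.423 = 778 ⇒ total 925
Group 2: 540 × 0.953 = 515
Group 3: 1550 × 0.948 = 1469
Group 4: 1840 × 0.942 = 1733
Group 5: 270 × 0.955 + 930 × 0.629 = 258 + 585 = 843
Net migration: Group 2 − 67 → 448
Giving 925 / 448 / 1469 / 1733 / 843.
After projecting period 2:
Births: 448 × 0.095 = 43  |  1469 × 0.423 = 621 ⇒ total 664
Group 2: 925 × 0.953 = 882
Group 3: 448 × 0.948 = 425
Group 4: 1469 × 0.942 = 1384
Group 5: 1733 × 0.955 + 843 × 0.629 = 1655 + 530 = 2185
Net migration: Group 2 − 67 → 815
Giving 664 / 815 / 425 / 1384 / 2185.
Total: 5130 → 5473; change = 343; percentage change = 6.7%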